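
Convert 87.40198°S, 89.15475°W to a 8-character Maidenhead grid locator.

Shift to the Maidenhead origin (180°W, 90°S): lon 90.84525, lat 2.59802.
Field: lon ⌊90.84525/20⌋ = 4 → E; lat ⌊2.59802/10⌋ = 0 → A.
Square: lon ⌊10.84525/2⌋ = 5; lat ⌊2.59802/1⌋ = 2.
Subsquare: lon ⌊0.84525/0.0833333⌋ = 10 → k; lat ⌊0.59802/0.0416667⌋ = 14 → o.
Extended square: lon ⌊0.01192/0.00833333⌋ = 1; lat ⌊0.01469/0.00416667⌋ = 3.

EA52ko13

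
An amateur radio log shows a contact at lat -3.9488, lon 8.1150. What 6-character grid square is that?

Add 180° to longitude and 90° to latitude: 188.1150, 86.0512.
Field: 188.1150/20 → 9 → J, 86.0512/10 → 8 → I; chars JI.
Square: 8.1150/2 → 4, 6.0512/1 → 6; chars 46.
Subsquare: 0.1150/0.0833333 → 1 → b, 0.0512/0.0416667 → 1 → b; chars bb.

JI46bb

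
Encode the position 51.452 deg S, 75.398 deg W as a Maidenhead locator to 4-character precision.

Add 180° to longitude and 90° to latitude: 104.60, 38.55.
Field: lon ⌊104.60/20⌋ = 5 → F; lat ⌊38.55/10⌋ = 3 → D.
Square: lon ⌊4.60/2⌋ = 2; lat ⌊8.55/1⌋ = 8.

FD28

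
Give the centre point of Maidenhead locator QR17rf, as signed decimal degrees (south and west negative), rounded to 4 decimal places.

87.2292, 143.4583

Field Q=16, R=17: +16·20° lon, +17·10° lat → SW at lon 140°, lat 80°.
Square 1, 7: +1·2° lon, +7·1° lat → SW at lon 142°, lat 87°.
Subsquare r=17, f=5: +17·0.0833333° lon, +5·0.0416667° lat → SW at lon 143.417°, lat 87.2083°.
Cell spans 0.0833333° lon × 0.0416667° lat. Centre is SW corner plus half of each.
latitude 87.2292, longitude 143.4583.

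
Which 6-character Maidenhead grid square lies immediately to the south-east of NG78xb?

Longitude subsquare x = 23; +1 → 24, wraps to 0 = a, carry into square.
Longitude square 7; +1 → 8.
Latitude subsquare b = 1; −1 → 0 = a.

NG88aa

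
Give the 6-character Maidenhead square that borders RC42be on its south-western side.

RC42ad

Longitude subsquare b = 1; −1 → 0 = a.
Latitude subsquare e = 4; −1 → 3 = d.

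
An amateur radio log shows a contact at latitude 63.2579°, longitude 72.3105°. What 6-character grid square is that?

Offset from 180°W / 90°S: lon 252.3105°, lat 153.2579°.
Field: 252.3105/20 → 12 → M, 153.2579/10 → 15 → P; chars MP.
Square: 12.3105/2 → 6, 3.2579/1 → 3; chars 63.
Subsquare: 0.3105/0.0833333 → 3 → d, 0.2579/0.0416667 → 6 → g; chars dg.

MP63dg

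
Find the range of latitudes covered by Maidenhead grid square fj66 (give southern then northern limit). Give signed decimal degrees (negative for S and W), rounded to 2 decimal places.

6.00, 7.00

Field F=5, J=9: +5·20° lon, +9·10° lat → SW at lon -80°, lat 0°.
Square 6, 6: +6·2° lon, +6·1° lat → SW at lon -68°, lat 6°.
Cell spans 2° lon × 1° lat.
south 6.00, north 7.00.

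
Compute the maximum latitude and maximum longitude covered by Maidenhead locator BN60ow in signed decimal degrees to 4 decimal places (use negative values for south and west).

40.9583, -146.7500

Field B=1, N=13: +1·20° lon, +13·10° lat → SW at lon -160°, lat 40°.
Square 6, 0: +6·2° lon, +0·1° lat → SW at lon -148°, lat 40°.
Subsquare o=14, w=22: +14·0.0833333° lon, +22·0.0416667° lat → SW at lon -146.833°, lat 40.9167°.
Cell spans 0.0833333° lon × 0.0416667° lat. NE corner is SW corner plus one full cell.
latitude 40.9583, longitude -146.7500.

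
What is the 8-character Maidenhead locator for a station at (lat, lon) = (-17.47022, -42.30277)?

GH82um37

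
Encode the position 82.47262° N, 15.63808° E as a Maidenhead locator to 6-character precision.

JR72tl

Add 180° to longitude and 90° to latitude: 195.6381, 172.4726.
Field: lon ⌊195.6381/20⌋ = 9 → J; lat ⌊172.4726/10⌋ = 17 → R.
Square: lon ⌊15.6381/2⌋ = 7; lat ⌊2.4726/1⌋ = 2.
Subsquare: lon ⌊1.6381/0.0833333⌋ = 19 → t; lat ⌊0.4726/0.0416667⌋ = 11 → l.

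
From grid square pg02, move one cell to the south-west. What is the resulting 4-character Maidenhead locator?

OG91

Longitude square 0; −1 → -1, wraps to 9, carry into field.
Longitude field P = 15; −1 → 14 = O.
Latitude square 2; −1 → 1.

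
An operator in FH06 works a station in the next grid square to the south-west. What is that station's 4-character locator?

EH95

Longitude square 0; −1 → -1, wraps to 9, carry into field.
Longitude field F = 5; −1 → 4 = E.
Latitude square 6; −1 → 5.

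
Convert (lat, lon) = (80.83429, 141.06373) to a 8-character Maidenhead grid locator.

QR00mu70

Offset from 180°W / 90°S: lon 321.06373°, lat 170.83429°.
Field (20°×10°, letters A–R): 321.06373/20 → 16 → Q, 170.83429/10 → 17 → R; chars QR.
Square (2°×1°, digits 0–9): 1.06373/2 → 0, 0.83429/1 → 0; chars 00.
Subsquare (5′×2.5′, letters a–x): 1.06373/0.0833333 → 12 → m, 0.83429/0.0416667 → 20 → u; chars mu.
Extended square (30″×15″, digits 0–9): 0.06373/0.00833333 → 7, 0.00096/0.00416667 → 0; chars 70.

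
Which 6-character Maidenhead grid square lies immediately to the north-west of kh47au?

Longitude subsquare a = 0; −1 → -1, wraps to 23 = x, carry into square.
Longitude square 4; −1 → 3.
Latitude subsquare u = 20; +1 → 21 = v.

KH37xv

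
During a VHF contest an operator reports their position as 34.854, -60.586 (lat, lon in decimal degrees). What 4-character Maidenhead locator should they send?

FM94

Shift to the Maidenhead origin (180°W, 90°S): lon 119.41, lat 124.85.
Field: 119.41/20 → 5 → F, 124.85/10 → 12 → M; chars FM.
Square: 19.41/2 → 9, 4.85/1 → 4; chars 94.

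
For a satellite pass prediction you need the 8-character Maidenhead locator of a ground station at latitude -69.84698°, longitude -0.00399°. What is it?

Add 180° to longitude and 90° to latitude: 179.99601, 20.15302.
Field: lon ⌊179.99601/20⌋ = 8 → I; lat ⌊20.15302/10⌋ = 2 → C.
Square: lon ⌊19.99601/2⌋ = 9; lat ⌊0.15302/1⌋ = 0.
Subsquare: lon ⌊1.99601/0.0833333⌋ = 23 → x; lat ⌊0.15302/0.0416667⌋ = 3 → d.
Extended square: lon ⌊0.07934/0.00833333⌋ = 9; lat ⌊0.02802/0.00416667⌋ = 6.

IC90xd96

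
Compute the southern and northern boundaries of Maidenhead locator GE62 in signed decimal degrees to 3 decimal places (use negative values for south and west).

-48.000, -47.000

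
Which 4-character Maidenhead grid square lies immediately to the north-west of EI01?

DI92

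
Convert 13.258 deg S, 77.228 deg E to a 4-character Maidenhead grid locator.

MH86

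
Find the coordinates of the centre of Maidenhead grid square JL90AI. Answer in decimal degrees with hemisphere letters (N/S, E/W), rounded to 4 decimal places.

Field J=9, L=11: +9·20° lon, +11·10° lat → SW at lon 0°, lat 20°.
Square 9, 0: +9·2° lon, +0·1° lat → SW at lon 18°, lat 20°.
Subsquare a=0, i=8: +0·0.0833333° lon, +8·0.0416667° lat → SW at lon 18°, lat 20.3333°.
Cell spans 0.0833333° lon × 0.0416667° lat. Centre is SW corner plus half of each.
latitude 20.3542° N, longitude 18.0417° E.

20.3542° N, 18.0417° E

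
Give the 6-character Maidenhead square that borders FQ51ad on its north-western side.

FQ41xe

Longitude subsquare a = 0; −1 → -1, wraps to 23 = x, carry into square.
Longitude square 5; −1 → 4.
Latitude subsquare d = 3; +1 → 4 = e.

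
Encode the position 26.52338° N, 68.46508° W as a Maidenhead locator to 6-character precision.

Shift to the Maidenhead origin (180°W, 90°S): lon 111.5349, lat 116.5234.
Field (20°×10°, letters A–R): lon ⌊111.5349/20⌋ = 5 → F; lat ⌊116.5234/10⌋ = 11 → L.
Square (2°×1°, digits 0–9): lon ⌊11.5349/2⌋ = 5; lat ⌊6.5234/1⌋ = 6.
Subsquare (5′×2.5′, letters a–x): lon ⌊1.5349/0.0833333⌋ = 18 → s; lat ⌊0.5234/0.0416667⌋ = 12 → m.

FL56sm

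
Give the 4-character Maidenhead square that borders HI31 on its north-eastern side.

HI42

Longitude square 3; +1 → 4.
Latitude square 1; +1 → 2.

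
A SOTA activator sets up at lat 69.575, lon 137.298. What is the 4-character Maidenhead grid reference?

Offset from 180°W / 90°S: lon 317.30°, lat 159.57°.
Field (20°×10°, letters A–R): 317.30/20 → 15 → P, 159.57/10 → 15 → P; chars PP.
Square (2°×1°, digits 0–9): 17.30/2 → 8, 9.57/1 → 9; chars 89.

PP89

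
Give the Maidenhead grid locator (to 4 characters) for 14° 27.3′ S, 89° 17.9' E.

NH45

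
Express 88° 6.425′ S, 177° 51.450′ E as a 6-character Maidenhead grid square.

RA81wv

Offset from 180°W / 90°S: lon 357.8575°, lat 1.8929°.
Field: lon ⌊357.8575/20⌋ = 17 → R; lat ⌊1.8929/10⌋ = 0 → A.
Square: lon ⌊17.8575/2⌋ = 8; lat ⌊1.8929/1⌋ = 1.
Subsquare: lon ⌊1.8575/0.0833333⌋ = 22 → w; lat ⌊0.8929/0.0416667⌋ = 21 → v.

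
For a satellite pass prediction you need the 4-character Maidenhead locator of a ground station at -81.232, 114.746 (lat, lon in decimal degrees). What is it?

Shift to the Maidenhead origin (180°W, 90°S): lon 294.75, lat 8.77.
Field: 294.75/20 → 14 → O, 8.77/10 → 0 → A; chars OA.
Square: 14.75/2 → 7, 8.77/1 → 8; chars 78.

OA78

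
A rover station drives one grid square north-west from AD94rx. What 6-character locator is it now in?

AD95qa

Longitude subsquare r = 17; −1 → 16 = q.
Latitude subsquare x = 23; +1 → 24, wraps to 0 = a, carry into square.
Latitude square 4; +1 → 5.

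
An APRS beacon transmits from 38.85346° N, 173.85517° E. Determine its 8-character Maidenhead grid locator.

RM68wu24

Shift to the Maidenhead origin (180°W, 90°S): lon 353.85517, lat 128.85346.
Field: 353.85517/20 → 17 → R, 128.85346/10 → 12 → M; chars RM.
Square: 13.85517/2 → 6, 8.85346/1 → 8; chars 68.
Subsquare: 1.85517/0.0833333 → 22 → w, 0.85346/0.0416667 → 20 → u; chars wu.
Extended square: 0.02184/0.00833333 → 2, 0.02013/0.00416667 → 4; chars 24.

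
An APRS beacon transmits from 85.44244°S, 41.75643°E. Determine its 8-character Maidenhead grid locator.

LA04vn03

Shift to the Maidenhead origin (180°W, 90°S): lon 221.75643, lat 4.55756.
Field (20°×10°, letters A–R): 221.75643/20 → 11 → L, 4.55756/10 → 0 → A; chars LA.
Square (2°×1°, digits 0–9): 1.75643/2 → 0, 4.55756/1 → 4; chars 04.
Subsquare (5′×2.5′, letters a–x): 1.75643/0.0833333 → 21 → v, 0.55756/0.0416667 → 13 → n; chars vn.
Extended square (30″×15″, digits 0–9): 0.00643/0.00833333 → 0, 0.01589/0.00416667 → 3; chars 03.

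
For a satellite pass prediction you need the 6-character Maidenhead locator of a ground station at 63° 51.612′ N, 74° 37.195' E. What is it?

MP73hu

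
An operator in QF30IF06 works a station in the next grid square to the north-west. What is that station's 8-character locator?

Longitude extended square 0; −1 → -1, wraps to 9, carry into subsquare.
Longitude subsquare i = 8; −1 → 7 = h.
Latitude extended square 6; +1 → 7.

QF30hf97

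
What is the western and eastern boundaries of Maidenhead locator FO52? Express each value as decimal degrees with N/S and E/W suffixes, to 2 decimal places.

Field F=5, O=14: +5·20° lon, +14·10° lat → SW at lon -80°, lat 50°.
Square 5, 2: +5·2° lon, +2·1° lat → SW at lon -70°, lat 52°.
Cell spans 2° lon × 1° lat.
west 70.00° W, east 68.00° W.

70.00° W, 68.00° W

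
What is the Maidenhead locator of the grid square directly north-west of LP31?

Longitude square 3; −1 → 2.
Latitude square 1; +1 → 2.

LP22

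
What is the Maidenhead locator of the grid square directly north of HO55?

Latitude square 5; +1 → 6.
The longitude characters are unchanged.

HO56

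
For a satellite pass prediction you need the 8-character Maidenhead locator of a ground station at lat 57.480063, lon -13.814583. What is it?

IO37cl25

Add 180° to longitude and 90° to latitude: 166.18542, 147.48006.
Field: lon ⌊166.18542/20⌋ = 8 → I; lat ⌊147.48006/10⌋ = 14 → O.
Square: lon ⌊6.18542/2⌋ = 3; lat ⌊7.48006/1⌋ = 7.
Subsquare: lon ⌊0.18542/0.0833333⌋ = 2 → c; lat ⌊0.48006/0.0416667⌋ = 11 → l.
Extended square: lon ⌊0.01875/0.00833333⌋ = 2; lat ⌊0.02173/0.00416667⌋ = 5.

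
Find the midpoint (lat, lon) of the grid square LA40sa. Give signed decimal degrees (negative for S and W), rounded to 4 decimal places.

-89.9792, 49.5417

Field L=11, A=0: +11·20° lon, +0·10° lat → SW at lon 40°, lat -90°.
Square 4, 0: +4·2° lon, +0·1° lat → SW at lon 48°, lat -90°.
Subsquare s=18, a=0: +18·0.0833333° lon, +0·0.0416667° lat → SW at lon 49.5°, lat -90°.
Cell spans 0.0833333° lon × 0.0416667° lat. Centre is SW corner plus half of each.
latitude -89.9792, longitude 49.5417.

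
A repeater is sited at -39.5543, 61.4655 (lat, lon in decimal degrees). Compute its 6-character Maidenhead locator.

MF00rk

Shift to the Maidenhead origin (180°W, 90°S): lon 241.4655, lat 50.4457.
Field: 241.4655/20 → 12 → M, 50.4457/10 → 5 → F; chars MF.
Square: 1.4655/2 → 0, 0.4457/1 → 0; chars 00.
Subsquare: 1.4655/0.0833333 → 17 → r, 0.4457/0.0416667 → 10 → k; chars rk.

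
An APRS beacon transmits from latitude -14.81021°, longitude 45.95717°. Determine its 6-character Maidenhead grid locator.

Add 180° to longitude and 90° to latitude: 225.9572, 75.1898.
Field (20°×10°, letters A–R): 225.9572/20 → 11 → L, 75.1898/10 → 7 → H; chars LH.
Square (2°×1°, digits 0–9): 5.9572/2 → 2, 5.1898/1 → 5; chars 25.
Subsquare (5′×2.5′, letters a–x): 1.9572/0.0833333 → 23 → x, 0.1898/0.0416667 → 4 → e; chars xe.

LH25xe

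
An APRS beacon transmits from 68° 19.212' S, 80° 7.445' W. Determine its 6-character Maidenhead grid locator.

EC91wq

Add 180° to longitude and 90° to latitude: 99.8759, 21.6798.
Field: 99.8759/20 → 4 → E, 21.6798/10 → 2 → C; chars EC.
Square: 19.8759/2 → 9, 1.6798/1 → 1; chars 91.
Subsquare: 1.8759/0.0833333 → 22 → w, 0.6798/0.0416667 → 16 → q; chars wq.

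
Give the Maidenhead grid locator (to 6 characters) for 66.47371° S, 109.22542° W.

DC53jm

Shift to the Maidenhead origin (180°W, 90°S): lon 70.7746, lat 23.5263.
Field (20°×10°, letters A–R): lon ⌊70.7746/20⌋ = 3 → D; lat ⌊23.5263/10⌋ = 2 → C.
Square (2°×1°, digits 0–9): lon ⌊10.7746/2⌋ = 5; lat ⌊3.5263/1⌋ = 3.
Subsquare (5′×2.5′, letters a–x): lon ⌊0.7746/0.0833333⌋ = 9 → j; lat ⌊0.5263/0.0416667⌋ = 12 → m.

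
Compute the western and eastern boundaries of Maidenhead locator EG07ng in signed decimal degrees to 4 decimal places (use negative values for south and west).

Field E=4, G=6: +4·20° lon, +6·10° lat → SW at lon -100°, lat -30°.
Square 0, 7: +0·2° lon, +7·1° lat → SW at lon -100°, lat -23°.
Subsquare n=13, g=6: +13·0.0833333° lon, +6·0.0416667° lat → SW at lon -98.9167°, lat -22.75°.
Cell spans 0.0833333° lon × 0.0416667° lat.
west -98.9167, east -98.8333.

-98.9167, -98.8333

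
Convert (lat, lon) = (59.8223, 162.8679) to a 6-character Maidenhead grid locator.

RO19kt

Add 180° to longitude and 90° to latitude: 342.8679, 149.8223.
Field: lon ⌊342.8679/20⌋ = 17 → R; lat ⌊149.8223/10⌋ = 14 → O.
Square: lon ⌊2.8679/2⌋ = 1; lat ⌊9.8223/1⌋ = 9.
Subsquare: lon ⌊0.8679/0.0833333⌋ = 10 → k; lat ⌊0.8223/0.0416667⌋ = 19 → t.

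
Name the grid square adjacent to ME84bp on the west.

ME84ap

Longitude subsquare b = 1; −1 → 0 = a.
The latitude characters are unchanged.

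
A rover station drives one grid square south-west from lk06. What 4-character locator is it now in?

KK95

Longitude square 0; −1 → -1, wraps to 9, carry into field.
Longitude field L = 11; −1 → 10 = K.
Latitude square 6; −1 → 5.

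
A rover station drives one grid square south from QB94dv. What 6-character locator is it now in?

QB94du

Latitude subsquare v = 21; −1 → 20 = u.
The longitude characters are unchanged.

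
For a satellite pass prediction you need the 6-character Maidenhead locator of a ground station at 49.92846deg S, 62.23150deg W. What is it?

FE80vb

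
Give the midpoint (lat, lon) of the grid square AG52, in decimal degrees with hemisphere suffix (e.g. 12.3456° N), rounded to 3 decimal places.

Field A=0, G=6: +0·20° lon, +6·10° lat → SW at lon -180°, lat -30°.
Square 5, 2: +5·2° lon, +2·1° lat → SW at lon -170°, lat -28°.
Cell spans 2° lon × 1° lat. Centre is SW corner plus half of each.
latitude 27.500° S, longitude 169.000° W.

27.500° S, 169.000° W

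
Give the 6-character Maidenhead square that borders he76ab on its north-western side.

Longitude subsquare a = 0; −1 → -1, wraps to 23 = x, carry into square.
Longitude square 7; −1 → 6.
Latitude subsquare b = 1; +1 → 2 = c.

HE66xc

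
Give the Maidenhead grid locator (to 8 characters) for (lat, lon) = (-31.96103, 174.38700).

RF78ea69

Offset from 180°W / 90°S: lon 354.38700°, lat 58.03897°.
Field (20°×10°, letters A–R): lon ⌊354.38700/20⌋ = 17 → R; lat ⌊58.03897/10⌋ = 5 → F.
Square (2°×1°, digits 0–9): lon ⌊14.38700/2⌋ = 7; lat ⌊8.03897/1⌋ = 8.
Subsquare (5′×2.5′, letters a–x): lon ⌊0.38700/0.0833333⌋ = 4 → e; lat ⌊0.03897/0.0416667⌋ = 0 → a.
Extended square (30″×15″, digits 0–9): lon ⌊0.05367/0.00833333⌋ = 6; lat ⌊0.03897/0.00416667⌋ = 9.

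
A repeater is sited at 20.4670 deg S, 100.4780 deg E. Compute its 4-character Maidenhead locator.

Shift to the Maidenhead origin (180°W, 90°S): lon 280.48, lat 69.53.
Field (20°×10°, letters A–R): 280.48/20 → 14 → O, 69.53/10 → 6 → G; chars OG.
Square (2°×1°, digits 0–9): 0.48/2 → 0, 9.53/1 → 9; chars 09.

OG09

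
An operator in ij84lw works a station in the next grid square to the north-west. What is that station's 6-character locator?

IJ84kx

Longitude subsquare l = 11; −1 → 10 = k.
Latitude subsquare w = 22; +1 → 23 = x.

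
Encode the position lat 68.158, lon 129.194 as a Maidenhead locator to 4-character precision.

Offset from 180°W / 90°S: lon 309.19°, lat 158.16°.
Field: 309.19/20 → 15 → P, 158.16/10 → 15 → P; chars PP.
Square: 9.19/2 → 4, 8.16/1 → 8; chars 48.

PP48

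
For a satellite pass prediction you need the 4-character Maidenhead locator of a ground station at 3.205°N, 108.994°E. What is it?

Add 180° to longitude and 90° to latitude: 288.99, 93.20.
Field: lon ⌊288.99/20⌋ = 14 → O; lat ⌊93.20/10⌋ = 9 → J.
Square: lon ⌊8.99/2⌋ = 4; lat ⌊3.20/1⌋ = 3.

OJ43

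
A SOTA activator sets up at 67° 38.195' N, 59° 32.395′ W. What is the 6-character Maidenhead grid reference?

GP07fp

Add 180° to longitude and 90° to latitude: 120.4601, 157.6366.
Field (20°×10°, letters A–R): lon ⌊120.4601/20⌋ = 6 → G; lat ⌊157.6366/10⌋ = 15 → P.
Square (2°×1°, digits 0–9): lon ⌊0.4601/2⌋ = 0; lat ⌊7.6366/1⌋ = 7.
Subsquare (5′×2.5′, letters a–x): lon ⌊0.4601/0.0833333⌋ = 5 → f; lat ⌊0.6366/0.0416667⌋ = 15 → p.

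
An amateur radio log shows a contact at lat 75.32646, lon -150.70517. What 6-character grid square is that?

BQ45ph

Offset from 180°W / 90°S: lon 29.2948°, lat 165.3265°.
Field: 29.2948/20 → 1 → B, 165.3265/10 → 16 → Q; chars BQ.
Square: 9.2948/2 → 4, 5.3265/1 → 5; chars 45.
Subsquare: 1.2948/0.0833333 → 15 → p, 0.3265/0.0416667 → 7 → h; chars ph.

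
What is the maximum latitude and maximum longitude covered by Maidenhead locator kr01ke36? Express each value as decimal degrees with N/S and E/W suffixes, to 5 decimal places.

81.19583° N, 20.86667° E

Field K=10, R=17: +10·20° lon, +17·10° lat → SW at lon 20°, lat 80°.
Square 0, 1: +0·2° lon, +1·1° lat → SW at lon 20°, lat 81°.
Subsquare k=10, e=4: +10·0.0833333° lon, +4·0.0416667° lat → SW at lon 20.8333°, lat 81.1667°.
Extended square 3, 6: +3·0.00833333° lon, +6·0.00416667° lat → SW at lon 20.8583°, lat 81.1917°.
Cell spans 0.00833333° lon × 0.00416667° lat. NE corner is SW corner plus one full cell.
latitude 81.19583° N, longitude 20.86667° E.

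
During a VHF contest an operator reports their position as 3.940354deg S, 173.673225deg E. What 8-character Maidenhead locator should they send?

Offset from 180°W / 90°S: lon 353.67323°, lat 86.05965°.
Field: lon ⌊353.67323/20⌋ = 17 → R; lat ⌊86.05965/10⌋ = 8 → I.
Square: lon ⌊13.67323/2⌋ = 6; lat ⌊6.05965/1⌋ = 6.
Subsquare: lon ⌊1.67323/0.0833333⌋ = 20 → u; lat ⌊0.05965/0.0416667⌋ = 1 → b.
Extended square: lon ⌊0.00656/0.00833333⌋ = 0; lat ⌊0.01798/0.00416667⌋ = 4.

RI66ub04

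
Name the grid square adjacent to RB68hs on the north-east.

Longitude subsquare h = 7; +1 → 8 = i.
Latitude subsquare s = 18; +1 → 19 = t.

RB68it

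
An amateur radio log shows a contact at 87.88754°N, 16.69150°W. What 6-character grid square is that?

IR17pv

Add 180° to longitude and 90° to latitude: 163.3085, 177.8875.
Field: lon ⌊163.3085/20⌋ = 8 → I; lat ⌊177.8875/10⌋ = 17 → R.
Square: lon ⌊3.3085/2⌋ = 1; lat ⌊7.8875/1⌋ = 7.
Subsquare: lon ⌊1.3085/0.0833333⌋ = 15 → p; lat ⌊0.8875/0.0416667⌋ = 21 → v.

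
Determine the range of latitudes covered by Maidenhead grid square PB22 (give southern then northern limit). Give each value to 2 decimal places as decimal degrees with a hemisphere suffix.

Field P=15, B=1: +15·20° lon, +1·10° lat → SW at lon 120°, lat -80°.
Square 2, 2: +2·2° lon, +2·1° lat → SW at lon 124°, lat -78°.
Cell spans 2° lon × 1° lat.
south 78.00° S, north 77.00° S.

78.00° S, 77.00° S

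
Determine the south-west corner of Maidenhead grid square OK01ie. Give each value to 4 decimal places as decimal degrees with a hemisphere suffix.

Field O=14, K=10: +14·20° lon, +10·10° lat → SW at lon 100°, lat 10°.
Square 0, 1: +0·2° lon, +1·1° lat → SW at lon 100°, lat 11°.
Subsquare i=8, e=4: +8·0.0833333° lon, +4·0.0416667° lat → SW at lon 100.667°, lat 11.1667°.
latitude 11.1667° N, longitude 100.6667° E.

11.1667° N, 100.6667° E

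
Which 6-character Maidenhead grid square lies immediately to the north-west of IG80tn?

IG80so

Longitude subsquare t = 19; −1 → 18 = s.
Latitude subsquare n = 13; +1 → 14 = o.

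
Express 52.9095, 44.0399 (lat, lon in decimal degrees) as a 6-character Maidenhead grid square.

Offset from 180°W / 90°S: lon 224.0399°, lat 142.9095°.
Field: 224.0399/20 → 11 → L, 142.9095/10 → 14 → O; chars LO.
Square: 4.0399/2 → 2, 2.9095/1 → 2; chars 22.
Subsquare: 0.0399/0.0833333 → 0 → a, 0.9095/0.0416667 → 21 → v; chars av.

LO22av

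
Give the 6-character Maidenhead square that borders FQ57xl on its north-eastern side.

Longitude subsquare x = 23; +1 → 24, wraps to 0 = a, carry into square.
Longitude square 5; +1 → 6.
Latitude subsquare l = 11; +1 → 12 = m.

FQ67am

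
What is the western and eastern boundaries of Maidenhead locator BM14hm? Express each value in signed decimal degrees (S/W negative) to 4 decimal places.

-157.4167, -157.3333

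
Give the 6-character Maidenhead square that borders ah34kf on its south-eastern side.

AH34le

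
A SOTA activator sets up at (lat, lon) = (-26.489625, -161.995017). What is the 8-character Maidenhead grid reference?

Add 180° to longitude and 90° to latitude: 18.00498, 63.51037.
Field (20°×10°, letters A–R): lon ⌊18.00498/20⌋ = 0 → A; lat ⌊63.51037/10⌋ = 6 → G.
Square (2°×1°, digits 0–9): lon ⌊18.00498/2⌋ = 9; lat ⌊3.51037/1⌋ = 3.
Subsquare (5′×2.5′, letters a–x): lon ⌊0.00498/0.0833333⌋ = 0 → a; lat ⌊0.51037/0.0416667⌋ = 12 → m.
Extended square (30″×15″, digits 0–9): lon ⌊0.00498/0.00833333⌋ = 0; lat ⌊0.01037/0.00416667⌋ = 2.

AG93am02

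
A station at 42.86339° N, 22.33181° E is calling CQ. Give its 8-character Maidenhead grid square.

KN12du97

Add 180° to longitude and 90° to latitude: 202.33181, 132.86339.
Field (20°×10°, letters A–R): 202.33181/20 → 10 → K, 132.86339/10 → 13 → N; chars KN.
Square (2°×1°, digits 0–9): 2.33181/2 → 1, 2.86339/1 → 2; chars 12.
Subsquare (5′×2.5′, letters a–x): 0.33181/0.0833333 → 3 → d, 0.86339/0.0416667 → 20 → u; chars du.
Extended square (30″×15″, digits 0–9): 0.08181/0.00833333 → 9, 0.03006/0.00416667 → 7; chars 97.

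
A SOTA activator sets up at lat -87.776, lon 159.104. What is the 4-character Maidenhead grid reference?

Add 180° to longitude and 90° to latitude: 339.10, 2.22.
Field: lon ⌊339.10/20⌋ = 16 → Q; lat ⌊2.22/10⌋ = 0 → A.
Square: lon ⌊19.10/2⌋ = 9; lat ⌊2.22/1⌋ = 2.

QA92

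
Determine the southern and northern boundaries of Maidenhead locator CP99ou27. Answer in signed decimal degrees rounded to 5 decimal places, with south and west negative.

69.86250, 69.86667

Field C=2, P=15: +2·20° lon, +15·10° lat → SW at lon -140°, lat 60°.
Square 9, 9: +9·2° lon, +9·1° lat → SW at lon -122°, lat 69°.
Subsquare o=14, u=20: +14·0.0833333° lon, +20·0.0416667° lat → SW at lon -120.833°, lat 69.8333°.
Extended square 2, 7: +2·0.00833333° lon, +7·0.00416667° lat → SW at lon -120.817°, lat 69.8625°.
Cell spans 0.00833333° lon × 0.00416667° lat.
south 69.86250, north 69.86667.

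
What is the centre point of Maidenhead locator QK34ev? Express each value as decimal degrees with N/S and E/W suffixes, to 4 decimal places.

Field Q=16, K=10: +16·20° lon, +10·10° lat → SW at lon 140°, lat 10°.
Square 3, 4: +3·2° lon, +4·1° lat → SW at lon 146°, lat 14°.
Subsquare e=4, v=21: +4·0.0833333° lon, +21·0.0416667° lat → SW at lon 146.333°, lat 14.875°.
Cell spans 0.0833333° lon × 0.0416667° lat. Centre is SW corner plus half of each.
latitude 14.8958° N, longitude 146.3750° E.

14.8958° N, 146.3750° E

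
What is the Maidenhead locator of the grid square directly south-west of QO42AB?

QO32xa

Longitude subsquare a = 0; −1 → -1, wraps to 23 = x, carry into square.
Longitude square 4; −1 → 3.
Latitude subsquare b = 1; −1 → 0 = a.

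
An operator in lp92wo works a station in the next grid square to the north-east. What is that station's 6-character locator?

Longitude subsquare w = 22; +1 → 23 = x.
Latitude subsquare o = 14; +1 → 15 = p.

LP92xp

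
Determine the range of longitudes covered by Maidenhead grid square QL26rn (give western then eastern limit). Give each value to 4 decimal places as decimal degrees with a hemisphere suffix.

145.4167° E, 145.5000° E

Field Q=16, L=11: +16·20° lon, +11·10° lat → SW at lon 140°, lat 20°.
Square 2, 6: +2·2° lon, +6·1° lat → SW at lon 144°, lat 26°.
Subsquare r=17, n=13: +17·0.0833333° lon, +13·0.0416667° lat → SW at lon 145.417°, lat 26.5417°.
Cell spans 0.0833333° lon × 0.0416667° lat.
west 145.4167° E, east 145.5000° E.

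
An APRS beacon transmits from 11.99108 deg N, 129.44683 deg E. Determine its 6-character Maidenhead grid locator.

PK41rx

Shift to the Maidenhead origin (180°W, 90°S): lon 309.4468, lat 101.9911.
Field: lon ⌊309.4468/20⌋ = 15 → P; lat ⌊101.9911/10⌋ = 10 → K.
Square: lon ⌊9.4468/2⌋ = 4; lat ⌊1.9911/1⌋ = 1.
Subsquare: lon ⌊1.4468/0.0833333⌋ = 17 → r; lat ⌊0.9911/0.0416667⌋ = 23 → x.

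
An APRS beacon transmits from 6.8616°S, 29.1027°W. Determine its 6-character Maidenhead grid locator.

HI53kd

Shift to the Maidenhead origin (180°W, 90°S): lon 150.8973, lat 83.1384.
Field (20°×10°, letters A–R): lon ⌊150.8973/20⌋ = 7 → H; lat ⌊83.1384/10⌋ = 8 → I.
Square (2°×1°, digits 0–9): lon ⌊10.8973/2⌋ = 5; lat ⌊3.1384/1⌋ = 3.
Subsquare (5′×2.5′, letters a–x): lon ⌊0.8973/0.0833333⌋ = 10 → k; lat ⌊0.1384/0.0416667⌋ = 3 → d.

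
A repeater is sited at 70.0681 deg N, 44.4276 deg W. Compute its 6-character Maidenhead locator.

Offset from 180°W / 90°S: lon 135.5724°, lat 160.0681°.
Field (20°×10°, letters A–R): 135.5724/20 → 6 → G, 160.0681/10 → 16 → Q; chars GQ.
Square (2°×1°, digits 0–9): 15.5724/2 → 7, 0.0681/1 → 0; chars 70.
Subsquare (5′×2.5′, letters a–x): 1.5724/0.0833333 → 18 → s, 0.0681/0.0416667 → 1 → b; chars sb.

GQ70sb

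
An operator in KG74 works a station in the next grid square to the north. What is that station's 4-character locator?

Latitude square 4; +1 → 5.
The longitude characters are unchanged.

KG75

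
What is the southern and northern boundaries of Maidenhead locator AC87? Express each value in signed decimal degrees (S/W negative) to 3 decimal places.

-63.000, -62.000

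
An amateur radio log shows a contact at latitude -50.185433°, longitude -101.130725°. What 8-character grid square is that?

DD99kt45

Offset from 180°W / 90°S: lon 78.86928°, lat 39.81457°.
Field: 78.86928/20 → 3 → D, 39.81457/10 → 3 → D; chars DD.
Square: 18.86928/2 → 9, 9.81457/1 → 9; chars 99.
Subsquare: 0.86928/0.0833333 → 10 → k, 0.81457/0.0416667 → 19 → t; chars kt.
Extended square: 0.03594/0.00833333 → 4, 0.02290/0.00416667 → 5; chars 45.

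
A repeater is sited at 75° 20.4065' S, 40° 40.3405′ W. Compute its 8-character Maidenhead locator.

Add 180° to longitude and 90° to latitude: 139.32766, 14.65989.
Field: 139.32766/20 → 6 → G, 14.65989/10 → 1 → B; chars GB.
Square: 19.32766/2 → 9, 4.65989/1 → 4; chars 94.
Subsquare: 1.32766/0.0833333 → 15 → p, 0.65989/0.0416667 → 15 → p; chars pp.
Extended square: 0.07766/0.00833333 → 9, 0.03489/0.00416667 → 8; chars 98.

GB94pp98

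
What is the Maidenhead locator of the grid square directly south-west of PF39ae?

PF29xd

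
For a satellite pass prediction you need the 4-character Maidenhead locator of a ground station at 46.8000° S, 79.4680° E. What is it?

Shift to the Maidenhead origin (180°W, 90°S): lon 259.47, lat 43.20.
Field: 259.47/20 → 12 → M, 43.20/10 → 4 → E; chars ME.
Square: 19.47/2 → 9, 3.20/1 → 3; chars 93.

ME93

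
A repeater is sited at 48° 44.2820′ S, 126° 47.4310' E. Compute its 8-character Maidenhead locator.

PE31jg42

Offset from 180°W / 90°S: lon 306.79052°, lat 41.26197°.
Field (20°×10°, letters A–R): 306.79052/20 → 15 → P, 41.26197/10 → 4 → E; chars PE.
Square (2°×1°, digits 0–9): 6.79052/2 → 3, 1.26197/1 → 1; chars 31.
Subsquare (5′×2.5′, letters a–x): 0.79052/0.0833333 → 9 → j, 0.26197/0.0416667 → 6 → g; chars jg.
Extended square (30″×15″, digits 0–9): 0.04052/0.00833333 → 4, 0.01197/0.00416667 → 2; chars 42.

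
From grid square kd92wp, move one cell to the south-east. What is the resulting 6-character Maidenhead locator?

KD92xo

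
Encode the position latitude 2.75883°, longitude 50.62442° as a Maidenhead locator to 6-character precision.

LJ52hs

Shift to the Maidenhead origin (180°W, 90°S): lon 230.6244, lat 92.7588.
Field: 230.6244/20 → 11 → L, 92.7588/10 → 9 → J; chars LJ.
Square: 10.6244/2 → 5, 2.7588/1 → 2; chars 52.
Subsquare: 0.6244/0.0833333 → 7 → h, 0.7588/0.0416667 → 18 → s; chars hs.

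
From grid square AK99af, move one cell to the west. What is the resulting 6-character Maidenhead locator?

Longitude subsquare a = 0; −1 → -1, wraps to 23 = x, carry into square.
Longitude square 9; −1 → 8.
The latitude characters are unchanged.

AK89xf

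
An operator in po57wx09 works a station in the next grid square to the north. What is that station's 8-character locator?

PO58wa00

Latitude extended square 9; +1 → 10, wraps to 0, carry into subsquare.
Latitude subsquare x = 23; +1 → 24, wraps to 0 = a, carry into square.
Latitude square 7; +1 → 8.
The longitude characters are unchanged.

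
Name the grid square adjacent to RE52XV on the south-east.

RE62au

Longitude subsquare x = 23; +1 → 24, wraps to 0 = a, carry into square.
Longitude square 5; +1 → 6.
Latitude subsquare v = 21; −1 → 20 = u.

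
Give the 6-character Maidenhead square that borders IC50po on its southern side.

Latitude subsquare o = 14; −1 → 13 = n.
The longitude characters are unchanged.

IC50pn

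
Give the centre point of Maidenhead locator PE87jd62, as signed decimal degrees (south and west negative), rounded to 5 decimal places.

-42.86458, 136.80417

Field P=15, E=4: +15·20° lon, +4·10° lat → SW at lon 120°, lat -50°.
Square 8, 7: +8·2° lon, +7·1° lat → SW at lon 136°, lat -43°.
Subsquare j=9, d=3: +9·0.0833333° lon, +3·0.0416667° lat → SW at lon 136.75°, lat -42.875°.
Extended square 6, 2: +6·0.00833333° lon, +2·0.00416667° lat → SW at lon 136.8°, lat -42.8667°.
Cell spans 0.00833333° lon × 0.00416667° lat. Centre is SW corner plus half of each.
latitude -42.86458, longitude 136.80417.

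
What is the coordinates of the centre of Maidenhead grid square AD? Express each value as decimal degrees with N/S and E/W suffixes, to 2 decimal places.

55.00° S, 170.00° W

Field A=0, D=3: +0·20° lon, +3·10° lat → SW at lon -180°, lat -60°.
Cell spans 20° lon × 10° lat. Centre is SW corner plus half of each.
latitude 55.00° S, longitude 170.00° W.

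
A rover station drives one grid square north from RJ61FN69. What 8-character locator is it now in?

RJ61fo60

Latitude extended square 9; +1 → 10, wraps to 0, carry into subsquare.
Latitude subsquare n = 13; +1 → 14 = o.
The longitude characters are unchanged.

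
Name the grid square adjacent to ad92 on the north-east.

Longitude square 9; +1 → 10, wraps to 0, carry into field.
Longitude field A = 0; +1 → 1 = B.
Latitude square 2; +1 → 3.

BD03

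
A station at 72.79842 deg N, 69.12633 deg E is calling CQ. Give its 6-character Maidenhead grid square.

MQ42nt

Add 180° to longitude and 90° to latitude: 249.1263, 162.7984.
Field: lon ⌊249.1263/20⌋ = 12 → M; lat ⌊162.7984/10⌋ = 16 → Q.
Square: lon ⌊9.1263/2⌋ = 4; lat ⌊2.7984/1⌋ = 2.
Subsquare: lon ⌊1.1263/0.0833333⌋ = 13 → n; lat ⌊0.7984/0.0416667⌋ = 19 → t.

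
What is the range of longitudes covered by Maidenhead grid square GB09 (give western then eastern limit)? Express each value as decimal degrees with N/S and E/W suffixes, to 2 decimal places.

60.00° W, 58.00° W

Field G=6, B=1: +6·20° lon, +1·10° lat → SW at lon -60°, lat -80°.
Square 0, 9: +0·2° lon, +9·1° lat → SW at lon -60°, lat -71°.
Cell spans 2° lon × 1° lat.
west 60.00° W, east 58.00° W.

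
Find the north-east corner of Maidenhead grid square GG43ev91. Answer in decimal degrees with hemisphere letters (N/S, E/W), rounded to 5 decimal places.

Field G=6, G=6: +6·20° lon, +6·10° lat → SW at lon -60°, lat -30°.
Square 4, 3: +4·2° lon, +3·1° lat → SW at lon -52°, lat -27°.
Subsquare e=4, v=21: +4·0.0833333° lon, +21·0.0416667° lat → SW at lon -51.6667°, lat -26.125°.
Extended square 9, 1: +9·0.00833333° lon, +1·0.00416667° lat → SW at lon -51.5917°, lat -26.1208°.
Cell spans 0.00833333° lon × 0.00416667° lat. NE corner is SW corner plus one full cell.
latitude 26.11667° S, longitude 51.58333° W.

26.11667° S, 51.58333° W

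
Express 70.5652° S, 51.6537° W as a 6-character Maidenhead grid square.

Shift to the Maidenhead origin (180°W, 90°S): lon 128.3463, lat 19.4348.
Field: 128.3463/20 → 6 → G, 19.4348/10 → 1 → B; chars GB.
Square: 8.3463/2 → 4, 9.4348/1 → 9; chars 49.
Subsquare: 0.3463/0.0833333 → 4 → e, 0.4348/0.0416667 → 10 → k; chars ek.

GB49ek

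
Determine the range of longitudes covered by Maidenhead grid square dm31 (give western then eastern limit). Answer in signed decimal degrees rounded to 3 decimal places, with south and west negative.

Field D=3, M=12: +3·20° lon, +12·10° lat → SW at lon -120°, lat 30°.
Square 3, 1: +3·2° lon, +1·1° lat → SW at lon -114°, lat 31°.
Cell spans 2° lon × 1° lat.
west -114.000, east -112.000.

-114.000, -112.000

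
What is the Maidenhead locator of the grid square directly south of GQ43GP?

Latitude subsquare p = 15; −1 → 14 = o.
The longitude characters are unchanged.

GQ43go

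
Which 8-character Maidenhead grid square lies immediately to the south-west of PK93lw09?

PK93kw98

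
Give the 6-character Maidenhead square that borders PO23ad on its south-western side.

Longitude subsquare a = 0; −1 → -1, wraps to 23 = x, carry into square.
Longitude square 2; −1 → 1.
Latitude subsquare d = 3; −1 → 2 = c.

PO13xc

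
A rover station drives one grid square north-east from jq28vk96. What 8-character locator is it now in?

JQ28wk07

Longitude extended square 9; +1 → 10, wraps to 0, carry into subsquare.
Longitude subsquare v = 21; +1 → 22 = w.
Latitude extended square 6; +1 → 7.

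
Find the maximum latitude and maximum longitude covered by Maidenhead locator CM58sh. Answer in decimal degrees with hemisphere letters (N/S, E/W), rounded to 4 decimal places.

38.3333° N, 128.4167° W

Field C=2, M=12: +2·20° lon, +12·10° lat → SW at lon -140°, lat 30°.
Square 5, 8: +5·2° lon, +8·1° lat → SW at lon -130°, lat 38°.
Subsquare s=18, h=7: +18·0.0833333° lon, +7·0.0416667° lat → SW at lon -128.5°, lat 38.2917°.
Cell spans 0.0833333° lon × 0.0416667° lat. NE corner is SW corner plus one full cell.
latitude 38.3333° N, longitude 128.4167° W.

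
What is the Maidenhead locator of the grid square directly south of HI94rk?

HI94rj

Latitude subsquare k = 10; −1 → 9 = j.
The longitude characters are unchanged.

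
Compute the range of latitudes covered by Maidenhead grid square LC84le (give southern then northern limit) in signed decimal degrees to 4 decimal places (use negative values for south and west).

-65.8333, -65.7917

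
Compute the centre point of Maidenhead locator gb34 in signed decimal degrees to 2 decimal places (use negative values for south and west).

Field G=6, B=1: +6·20° lon, +1·10° lat → SW at lon -60°, lat -80°.
Square 3, 4: +3·2° lon, +4·1° lat → SW at lon -54°, lat -76°.
Cell spans 2° lon × 1° lat. Centre is SW corner plus half of each.
latitude -75.50, longitude -53.00.

-75.50, -53.00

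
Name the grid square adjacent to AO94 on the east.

BO04

Longitude square 9; +1 → 10, wraps to 0, carry into field.
Longitude field A = 0; +1 → 1 = B.
The latitude characters are unchanged.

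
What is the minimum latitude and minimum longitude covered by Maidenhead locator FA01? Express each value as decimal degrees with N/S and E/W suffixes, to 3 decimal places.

Field F=5, A=0: +5·20° lon, +0·10° lat → SW at lon -80°, lat -90°.
Square 0, 1: +0·2° lon, +1·1° lat → SW at lon -80°, lat -89°.
latitude 89.000° S, longitude 80.000° W.

89.000° S, 80.000° W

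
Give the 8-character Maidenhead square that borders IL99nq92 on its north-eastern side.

IL99oq03

Longitude extended square 9; +1 → 10, wraps to 0, carry into subsquare.
Longitude subsquare n = 13; +1 → 14 = o.
Latitude extended square 2; +1 → 3.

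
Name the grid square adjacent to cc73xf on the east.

CC83af

Longitude subsquare x = 23; +1 → 24, wraps to 0 = a, carry into square.
Longitude square 7; +1 → 8.
The latitude characters are unchanged.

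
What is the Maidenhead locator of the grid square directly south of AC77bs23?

AC77bs22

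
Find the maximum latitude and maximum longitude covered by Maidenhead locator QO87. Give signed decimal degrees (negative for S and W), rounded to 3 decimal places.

Field Q=16, O=14: +16·20° lon, +14·10° lat → SW at lon 140°, lat 50°.
Square 8, 7: +8·2° lon, +7·1° lat → SW at lon 156°, lat 57°.
Cell spans 2° lon × 1° lat. NE corner is SW corner plus one full cell.
latitude 58.000, longitude 158.000.

58.000, 158.000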